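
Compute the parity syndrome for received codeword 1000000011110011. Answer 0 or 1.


Syndrome = XOR of all bits = 1 XOR 0 XOR 0 XOR 0 XOR 0 XOR 0 XOR 0 XOR 0 XOR 1 XOR 1 XOR 1 XOR 1 XOR 0 XOR 0 XOR 1 XOR 1 = 1

1


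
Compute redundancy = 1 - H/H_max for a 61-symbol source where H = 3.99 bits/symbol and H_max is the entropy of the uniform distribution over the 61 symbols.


H_max = log2(K) = log2(61) = 5.9307 bits/symbol. Redundancy = 1 - H/H_max = 1 - 3.99/5.9307 = 1 - 0.6728 = 0.3272

0.3272


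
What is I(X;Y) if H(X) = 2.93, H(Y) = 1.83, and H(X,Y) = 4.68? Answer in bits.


I(X;Y) = H(X) + H(Y) - H(X,Y) = 2.93 + 1.83 - 4.68 = 0.08

0.08 bits


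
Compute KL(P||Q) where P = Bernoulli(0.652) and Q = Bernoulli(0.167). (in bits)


KL = p*log2(p/q) + (1-p)*log2((1-p)/(1-q)) = 0.652*log2(0.652/0.167) + 0.348*log2(0.348/0.833) = 0.843

0.843 bits


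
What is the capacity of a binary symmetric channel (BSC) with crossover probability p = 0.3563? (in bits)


H(p) = -p*log2(p) - (1-p)*log2(1-p) = -0.3563*log2(0.3563) - 0.6437*log2(0.6437) = 0.530472 + 0.409097 = 0.9396. C = 1 - H(p) = 1 - 0.9396 = 0.0604

0.0604 bits


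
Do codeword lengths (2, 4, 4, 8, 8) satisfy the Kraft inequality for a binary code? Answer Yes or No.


Kraft sum = sum(2^(-l_i)) = 0.3828, need <= 1. Result: satisfied (a binary prefix-free code with these lengths exists)

Yes


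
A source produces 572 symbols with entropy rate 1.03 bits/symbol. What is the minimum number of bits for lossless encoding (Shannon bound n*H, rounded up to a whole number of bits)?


Minimum bits >= n * H = 572 * 1.03 = 589.16, rounded up to a whole number of bits = 590

590 bits


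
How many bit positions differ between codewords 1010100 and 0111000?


Count differing positions: ^ ^ . ^ ^ . . = 4 differences

4


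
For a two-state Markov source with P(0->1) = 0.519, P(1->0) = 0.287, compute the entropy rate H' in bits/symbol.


Stationary distribution: pi_0 = p10/(p01+p10) = 0.3561, pi_1 = 0.6439. Entropy rate H' = pi_0*H(p01) + pi_1*H(p10) = 0.3561*0.999 + 0.6439*0.8648 = 0.9126

0.9126 bits/symbol


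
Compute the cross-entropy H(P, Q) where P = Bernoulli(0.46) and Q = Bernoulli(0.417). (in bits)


H(P,Q) = -p*log2(q) - (1-p)*log2(1-q). -0.46*log2(0.417) = 0.580465; -0.54*log2(0.583) = 0.420353. H(P,Q) = 0.580465 + 0.420353 = 1.0008

1.0008 bits


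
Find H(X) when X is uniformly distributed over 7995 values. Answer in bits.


H = log2(n) = log2(7995) = 12.9649

12.9649 bits


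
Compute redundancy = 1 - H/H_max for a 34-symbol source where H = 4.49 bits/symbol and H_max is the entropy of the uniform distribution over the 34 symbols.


H_max = log2(K) = log2(34) = 5.0875 bits/symbol. Redundancy = 1 - H/H_max = 1 - 4.49/5.0875 = 1 - 0.8826 = 0.1174

0.1174


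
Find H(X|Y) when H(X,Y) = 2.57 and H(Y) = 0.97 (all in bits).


H(X|Y) = H(X,Y) - H(Y) = 2.57 - 0.97 = 1.6

1.6 bits


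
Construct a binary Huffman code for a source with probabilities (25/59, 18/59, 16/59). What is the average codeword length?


Huffman construction (repeatedly merge the two least-probable nodes; each merge adds 1 bit to every symbol beneath it): 16/59 + 18/59 = 34/59; 25/59 + 34/59 = 1. Resulting codeword lengths (in the order the probabilities were given): (1, 2, 2). L_avg = sum(p_i * l_i) = 25/59*1 + 18/59*2 + 16/59*2 = 93/59 = 1.5763

1.5763 bits


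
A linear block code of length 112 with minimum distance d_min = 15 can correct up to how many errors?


Correction capability = floor((d-1)/2) = floor((15-1)/2) = 7

7 errors


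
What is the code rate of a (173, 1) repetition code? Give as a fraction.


Rate = k/n = 1/173

1/173


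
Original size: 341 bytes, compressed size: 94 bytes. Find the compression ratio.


Ratio = original / compressed = 341 / 94 = 3.6277

3.6277


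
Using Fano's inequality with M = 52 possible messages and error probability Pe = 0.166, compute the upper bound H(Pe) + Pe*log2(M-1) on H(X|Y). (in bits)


H(Pe) = -Pe*log2(Pe) - (1-Pe)*log2(1-Pe) = -0.166*log2(0.166) - 0.834*log2(0.834) = 0.430064 + 0.218409 = 0.6485. Pe*log2(M-1) = 0.166*log2(51) = 0.941623. Bound = H(Pe) + Pe*log2(M-1) = 0.430064 + 0.218409 + 0.941623 = 1.5901

1.5901 bits


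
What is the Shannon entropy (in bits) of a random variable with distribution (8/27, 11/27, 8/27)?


H = -sum(p_i * log2(p_i)). Terms: -(8/27)*log2(8/27) = 0.519967; -(11/27)*log2(11/27) = 0.527778; -(8/27)*log2(8/27) = 0.519967. H = 0.519967 + 0.527778 + 0.519967 = 1.5677

1.5677 bits


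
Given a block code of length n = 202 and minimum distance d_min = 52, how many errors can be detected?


Detection capability = d_min - 1 = 52 - 1 = 51

51 errors


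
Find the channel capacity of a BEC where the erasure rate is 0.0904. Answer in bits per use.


C = 1 - epsilon = 1 - 0.0904 = 0.9096

0.9096 bits


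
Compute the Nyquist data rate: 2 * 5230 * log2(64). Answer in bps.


Rate = 2 * B * log2(M) = 2 * 5230 * 6.0 = 62760.0

62760.0 bps


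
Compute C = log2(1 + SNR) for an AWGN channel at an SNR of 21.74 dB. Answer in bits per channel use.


SNR_linear = 10^(21.74/10) = 149.2794; C = log2(1 + SNR_linear) = log2(1 + 149.2794) = 7.2315

7.2315 bits/channel use


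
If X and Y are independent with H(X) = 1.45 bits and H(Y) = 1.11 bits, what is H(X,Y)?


For independent variables, H(X,Y) = H(X) + H(Y) = 1.45 + 1.11 = 2.56

2.56 bits


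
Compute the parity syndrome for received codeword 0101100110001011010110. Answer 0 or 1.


Syndrome = XOR of all bits = 0 XOR 1 XOR 0 XOR 1 XOR 1 XOR 0 XOR 0 XOR 1 XOR 1 XOR 0 XOR 0 XOR 0 XOR 1 XOR 0 XOR 1 XOR 1 XOR 0 XOR 1 XOR 0 XOR 1 XOR 1 XOR 0 = 1

1


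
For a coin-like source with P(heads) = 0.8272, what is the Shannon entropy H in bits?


H = -p*log2(p) - (1-p)*log2(1-p). -0.8272*log2(0.8272) = 0.226398; -0.1728*log2(0.1728) = 0.437672. H = 0.226398 + 0.437672 = 0.6641

0.6641 bits


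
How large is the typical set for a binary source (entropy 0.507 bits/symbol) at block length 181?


log2|A_typical| = nH = 181 * 0.507 = 91.767, so |A_typical| ~ 2^91.767 = 4.213e+27

4.213e+27


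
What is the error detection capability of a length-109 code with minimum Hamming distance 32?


Detection capability = d_min - 1 = 32 - 1 = 31

31 errors


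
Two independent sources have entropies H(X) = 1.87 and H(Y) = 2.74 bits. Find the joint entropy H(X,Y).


For independent variables, H(X,Y) = H(X) + H(Y) = 1.87 + 2.74 = 4.61

4.61 bits


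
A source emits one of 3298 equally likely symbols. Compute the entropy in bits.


H = log2(n) = log2(3298) = 11.6874

11.6874 bits


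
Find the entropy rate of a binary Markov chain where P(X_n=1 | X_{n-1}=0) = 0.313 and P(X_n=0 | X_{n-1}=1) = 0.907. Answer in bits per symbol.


Stationary distribution: pi_0 = p10/(p01+p10) = 0.7434, pi_1 = 0.2566. Entropy rate H' = pi_0*H(p01) + pi_1*H(p10) = 0.7434*0.8966 + 0.2566*0.4464 = 0.7811

0.7811 bits/symbol


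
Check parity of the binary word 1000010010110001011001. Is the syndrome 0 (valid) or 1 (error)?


Syndrome = XOR of all bits = 1 XOR 0 XOR 0 XOR 0 XOR 0 XOR 1 XOR 0 XOR 0 XOR 1 XOR 0 XOR 1 XOR 1 XOR 0 XOR 0 XOR 0 XOR 1 XOR 0 XOR 1 XOR 1 XOR 0 XOR 0 XOR 1 = 1

1


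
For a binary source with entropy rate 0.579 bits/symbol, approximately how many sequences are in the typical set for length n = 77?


log2|A_typical| = nH = 77 * 0.579 = 44.583, so |A_typical| ~ 2^44.583 = 2.635e+13

2.635e+13


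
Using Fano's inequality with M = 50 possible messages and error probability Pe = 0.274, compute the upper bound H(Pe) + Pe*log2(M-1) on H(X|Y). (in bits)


H(Pe) = -Pe*log2(Pe) - (1-Pe)*log2(1-Pe) = -0.274*log2(0.274) - 0.726*log2(0.726) = 0.511764 + 0.335382 = 0.8471. Pe*log2(M-1) = 0.274*log2(49) = 1.538430. Bound = H(Pe) + Pe*log2(M-1) = 0.511764 + 0.335382 + 1.538430 = 2.3856

2.3856 bits


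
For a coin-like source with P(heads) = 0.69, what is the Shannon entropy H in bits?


H = -p*log2(p) - (1-p)*log2(1-p). -0.69*log2(0.69) = 0.369379; -0.31*log2(0.31) = 0.523795. H = 0.369379 + 0.523795 = 0.8932

0.8932 bits


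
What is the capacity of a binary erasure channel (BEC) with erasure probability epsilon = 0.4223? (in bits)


C = 1 - epsilon = 1 - 0.4223 = 0.5777

0.5777 bits


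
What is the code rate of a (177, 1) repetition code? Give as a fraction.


Rate = k/n = 1/177

1/177


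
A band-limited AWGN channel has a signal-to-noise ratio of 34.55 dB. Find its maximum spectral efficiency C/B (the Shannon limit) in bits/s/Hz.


SNR_linear = 10^(34.55/10) = 2851.0183; C/B = log2(1 + SNR_linear) = log2(1 + 2851.0183) = 11.4778

11.4778 bits/s/Hz


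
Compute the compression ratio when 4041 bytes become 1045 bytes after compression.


Ratio = original / compressed = 4041 / 1045 = 3.867

3.867


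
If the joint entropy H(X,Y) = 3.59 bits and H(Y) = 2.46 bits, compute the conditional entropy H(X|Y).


H(X|Y) = H(X,Y) - H(Y) = 3.59 - 2.46 = 1.13

1.13 bits


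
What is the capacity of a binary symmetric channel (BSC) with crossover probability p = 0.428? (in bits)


H(p) = -p*log2(p) - (1-p)*log2(1-p) = -0.428*log2(0.428) - 0.572*log2(0.572) = 0.524008 + 0.460982 = 0.985. C = 1 - H(p) = 1 - 0.985 = 0.015

0.015 bits


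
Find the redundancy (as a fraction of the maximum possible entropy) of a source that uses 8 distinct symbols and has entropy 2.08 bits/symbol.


H_max = log2(K) = log2(8) = 3.0 bits/symbol. Redundancy = 1 - H/H_max = 1 - 2.08/3.0 = 1 - 0.6933 = 0.3067

0.3067


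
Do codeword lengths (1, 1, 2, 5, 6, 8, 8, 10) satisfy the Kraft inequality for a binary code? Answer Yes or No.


Kraft sum = sum(2^(-l_i)) = 1.3057, need <= 1. Result: violated (a binary prefix-free code with these lengths cannot exist)

No


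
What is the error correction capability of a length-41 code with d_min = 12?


Correction capability = floor((d-1)/2) = floor((12-1)/2) = 5

5 errors


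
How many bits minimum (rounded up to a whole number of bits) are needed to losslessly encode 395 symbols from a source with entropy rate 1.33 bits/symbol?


Minimum bits >= n * H = 395 * 1.33 = 525.35, rounded up to a whole number of bits = 526

526 bits


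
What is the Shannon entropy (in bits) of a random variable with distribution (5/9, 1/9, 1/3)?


H = -sum(p_i * log2(p_i)). Terms: -(5/9)*log2(5/9) = 0.471109; -(1/9)*log2(1/9) = 0.352214; -(1/3)*log2(1/3) = 0.528321. H = 0.471109 + 0.352214 + 0.528321 = 1.3516

1.3516 bits


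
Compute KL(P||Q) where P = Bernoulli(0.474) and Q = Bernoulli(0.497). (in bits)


KL = p*log2(p/q) + (1-p)*log2((1-p)/(1-q)) = 0.474*log2(0.474/0.497) + 0.526*log2(0.526/0.503) = 0.0015

0.0015 bits


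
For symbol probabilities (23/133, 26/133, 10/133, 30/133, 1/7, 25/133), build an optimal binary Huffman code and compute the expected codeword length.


Huffman construction (repeatedly merge the two least-probable nodes; each merge adds 1 bit to every symbol beneath it): 10/133 + 1/7 = 29/133; 23/133 + 25/133 = 48/133; 26/133 + 29/133 = 55/133; 30/133 + 48/133 = 78/133; 55/133 + 78/133 = 1. Resulting codeword lengths (in the order the probabilities were given): (3, 2, 3, 2, 3, 3). L_avg = sum(p_i * l_i) = 23/133*3 + 26/133*2 + 10/133*3 + 30/133*2 + 1/7*3 + 25/133*3 = 49/19 = 2.5789

2.5789 bits


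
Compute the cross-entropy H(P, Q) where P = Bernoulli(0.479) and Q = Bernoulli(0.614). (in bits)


H(P,Q) = -p*log2(q) - (1-p)*log2(1-q). -0.479*log2(0.614) = 0.337067; -0.521*log2(0.386) = 0.715503. H(P,Q) = 0.337067 + 0.715503 = 1.0526

1.0526 bits


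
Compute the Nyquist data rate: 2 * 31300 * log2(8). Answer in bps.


Rate = 2 * B * log2(M) = 2 * 31300 * 3.0 = 187800.0

187800.0 bps


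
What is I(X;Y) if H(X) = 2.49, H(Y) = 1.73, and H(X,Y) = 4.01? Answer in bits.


I(X;Y) = H(X) + H(Y) - H(X,Y) = 2.49 + 1.73 - 4.01 = 0.21

0.21 bits


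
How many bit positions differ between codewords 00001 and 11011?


Count differing positions: ^ ^ . ^ . = 3 differences

3


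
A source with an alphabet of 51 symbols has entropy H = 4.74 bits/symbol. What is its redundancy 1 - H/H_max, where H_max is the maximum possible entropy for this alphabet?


H_max = log2(K) = log2(51) = 5.6724 bits/symbol. Redundancy = 1 - H/H_max = 1 - 4.74/5.6724 = 1 - 0.8356 = 0.1644

0.1644


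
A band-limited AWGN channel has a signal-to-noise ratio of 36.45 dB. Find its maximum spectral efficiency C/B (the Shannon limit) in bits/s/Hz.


SNR_linear = 10^(36.45/10) = 4415.7045; C/B = log2(1 + SNR_linear) = log2(1 + 4415.7045) = 12.1088

12.1088 bits/s/Hz


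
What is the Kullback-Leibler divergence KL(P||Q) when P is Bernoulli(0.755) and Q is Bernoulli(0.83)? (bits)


KL = p*log2(p/q) + (1-p)*log2((1-p)/(1-q)) = 0.755*log2(0.755/0.83) + 0.245*log2(0.245/0.17) = 0.026

0.026 bits


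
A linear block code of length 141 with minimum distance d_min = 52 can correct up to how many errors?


Correction capability = floor((d-1)/2) = floor((52-1)/2) = 25

25 errors


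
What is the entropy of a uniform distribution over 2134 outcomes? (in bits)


H = log2(n) = log2(2134) = 11.0593

11.0593 bits


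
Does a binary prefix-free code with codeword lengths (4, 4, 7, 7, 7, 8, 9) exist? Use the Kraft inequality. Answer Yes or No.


Kraft sum = sum(2^(-l_i)) = 0.1543, need <= 1. Result: satisfied (a binary prefix-free code with these lengths exists)

Yes


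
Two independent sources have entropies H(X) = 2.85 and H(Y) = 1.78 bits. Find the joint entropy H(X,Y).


For independent variables, H(X,Y) = H(X) + H(Y) = 2.85 + 1.78 = 4.63

4.63 bits


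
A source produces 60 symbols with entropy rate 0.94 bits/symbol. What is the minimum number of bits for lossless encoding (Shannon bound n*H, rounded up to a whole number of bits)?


Minimum bits >= n * H = 60 * 0.94 = 56.4, rounded up to a whole number of bits = 57

57 bits


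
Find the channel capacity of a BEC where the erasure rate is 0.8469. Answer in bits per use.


C = 1 - epsilon = 1 - 0.8469 = 0.1531

0.1531 bits


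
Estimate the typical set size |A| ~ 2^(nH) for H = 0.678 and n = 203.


log2|A_typical| = nH = 203 * 0.678 = 137.634, so |A_typical| ~ 2^137.634 = 2.704e+41

2.704e+41


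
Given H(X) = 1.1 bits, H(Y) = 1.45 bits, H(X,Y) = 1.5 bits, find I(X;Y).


I(X;Y) = H(X) + H(Y) - H(X,Y) = 1.1 + 1.45 - 1.5 = 1.05

1.05 bits


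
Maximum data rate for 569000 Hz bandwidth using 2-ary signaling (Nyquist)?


Rate = 2 * B * log2(M) = 2 * 569000 * 1.0 = 1138000.0

1138000.0 bps


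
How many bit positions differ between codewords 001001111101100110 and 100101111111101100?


Count differing positions: ^ . ^ ^ . . . . . . ^ . . . ^ . ^ . = 6 differences

6


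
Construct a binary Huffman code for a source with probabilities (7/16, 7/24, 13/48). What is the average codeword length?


Huffman construction (repeatedly merge the two least-probable nodes; each merge adds 1 bit to every symbol beneath it): 13/48 + 7/24 = 9/16; 7/16 + 9/16 = 1. Resulting codeword lengths (in the order the probabilities were given): (1, 2, 2). L_avg = sum(p_i * l_i) = 7/16*1 + 7/24*2 + 13/48*2 = 25/16 = 1.5625

1.5625 bits


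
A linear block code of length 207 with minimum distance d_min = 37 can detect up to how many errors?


Detection capability = d_min - 1 = 37 - 1 = 36

36 errors


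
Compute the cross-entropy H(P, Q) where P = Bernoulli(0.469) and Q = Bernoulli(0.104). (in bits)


H(P,Q) = -p*log2(q) - (1-p)*log2(1-q). -0.469*log2(0.104) = 1.531447; -0.531*log2(0.896) = 0.084126. H(P,Q) = 1.531447 + 0.084126 = 1.6156

1.6156 bits


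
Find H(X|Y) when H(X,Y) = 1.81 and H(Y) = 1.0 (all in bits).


H(X|Y) = H(X,Y) - H(Y) = 1.81 - 1.0 = 0.81

0.81 bits


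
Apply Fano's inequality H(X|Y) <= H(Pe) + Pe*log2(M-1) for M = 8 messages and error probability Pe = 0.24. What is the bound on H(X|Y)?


H(Pe) = -Pe*log2(Pe) - (1-Pe)*log2(1-Pe) = -0.24*log2(0.24) - 0.76*log2(0.76) = 0.494134 + 0.300906 = 0.795. Pe*log2(M-1) = 0.24*log2(7) = 0.673765. Bound = H(Pe) + Pe*log2(M-1) = 0.494134 + 0.300906 + 0.673765 = 1.4688

1.4688 bits


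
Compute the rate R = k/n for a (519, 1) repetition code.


Rate = k/n = 1/519

1/519


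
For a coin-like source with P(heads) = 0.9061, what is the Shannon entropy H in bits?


H = -p*log2(p) - (1-p)*log2(1-p). -0.9061*log2(0.9061) = 0.128900; -0.0939*log2(0.0939) = 0.320455. H = 0.128900 + 0.320455 = 0.4494

0.4494 bits


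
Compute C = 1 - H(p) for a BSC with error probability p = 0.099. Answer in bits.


H(p) = -p*log2(p) - (1-p)*log2(1-p) = -0.099*log2(0.099) - 0.901*log2(0.901) = 0.330306 + 0.135511 = 0.4658. C = 1 - H(p) = 1 - 0.4658 = 0.5342

0.5342 bits


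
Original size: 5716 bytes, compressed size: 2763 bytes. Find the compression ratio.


Ratio = original / compressed = 5716 / 2763 = 2.0688

2.0688


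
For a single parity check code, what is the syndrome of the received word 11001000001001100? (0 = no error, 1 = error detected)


Syndrome = XOR of all bits = 1 XOR 1 XOR 0 XOR 0 XOR 1 XOR 0 XOR 0 XOR 0 XOR 0 XOR 0 XOR 1 XOR 0 XOR 0 XOR 1 XOR 1 XOR 0 XOR 0 = 0

0


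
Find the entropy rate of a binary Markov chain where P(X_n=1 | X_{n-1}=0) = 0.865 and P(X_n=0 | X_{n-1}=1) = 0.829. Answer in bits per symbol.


Stationary distribution: pi_0 = p10/(p01+p10) = 0.4894, pi_1 = 0.5106. Entropy rate H' = pi_0*H(p01) + pi_1*H(p10) = 0.4894*0.571 + 0.5106*0.66 = 0.6164

0.6164 bits/symbol


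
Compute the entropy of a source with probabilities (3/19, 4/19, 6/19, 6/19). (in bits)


H = -sum(p_i * log2(p_i)). Terms: -(3/19)*log2(3/19) = 0.420468; -(4/19)*log2(4/19) = 0.473248; -(6/19)*log2(6/19) = 0.525147; -(6/19)*log2(6/19) = 0.525147. H = 0.420468 + 0.473248 + 0.525147 + 0.525147 = 1.944

1.944 bits


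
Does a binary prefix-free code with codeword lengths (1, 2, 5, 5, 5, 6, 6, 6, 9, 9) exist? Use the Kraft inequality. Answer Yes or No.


Kraft sum = sum(2^(-l_i)) = 0.8945, need <= 1. Result: satisfied (a binary prefix-free code with these lengths exists)

Yes


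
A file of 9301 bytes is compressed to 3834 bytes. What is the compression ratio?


Ratio = original / compressed = 9301 / 3834 = 2.4259

2.4259


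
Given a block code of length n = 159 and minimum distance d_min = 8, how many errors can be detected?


Detection capability = d_min - 1 = 8 - 1 = 7

7 errors


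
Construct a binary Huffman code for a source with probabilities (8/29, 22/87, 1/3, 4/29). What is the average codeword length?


Huffman construction (repeatedly merge the two least-probable nodes; each merge adds 1 bit to every symbol beneath it): 4/29 + 22/87 = 34/87; 8/29 + 1/3 = 53/87; 34/87 + 53/87 = 1. Resulting codeword lengths (in the order the probabilities were given): (2, 2, 2, 2). L_avg = sum(p_i * l_i) = 8/29*2 + 22/87*2 + 1/3*2 + 4/29*2 = 2

2.0 bits


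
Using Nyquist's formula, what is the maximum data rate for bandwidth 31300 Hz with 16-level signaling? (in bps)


Rate = 2 * B * log2(M) = 2 * 31300 * 4.0 = 250400.0

250400.0 bps


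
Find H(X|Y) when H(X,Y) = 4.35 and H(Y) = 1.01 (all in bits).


H(X|Y) = H(X,Y) - H(Y) = 4.35 - 1.01 = 3.34

3.34 bits


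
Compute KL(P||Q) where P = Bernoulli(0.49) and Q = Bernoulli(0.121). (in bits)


KL = p*log2(p/q) + (1-p)*log2((1-p)/(1-q)) = 0.49*log2(0.49/0.121) + 0.51*log2(0.51/0.879) = 0.5882

0.5882 bits


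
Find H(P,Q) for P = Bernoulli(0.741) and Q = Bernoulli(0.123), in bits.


H(P,Q) = -p*log2(q) - (1-p)*log2(1-q). -0.741*log2(0.123) = 2.240243; -0.259*log2(0.877) = 0.049042. H(P,Q) = 2.240243 + 0.049042 = 2.2893

2.2893 bits


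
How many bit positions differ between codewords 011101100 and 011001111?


Count differing positions: . . . ^ . . . ^ ^ = 3 differences

3


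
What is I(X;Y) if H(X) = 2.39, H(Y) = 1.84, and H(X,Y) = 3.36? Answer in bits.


I(X;Y) = H(X) + H(Y) - H(X,Y) = 2.39 + 1.84 - 3.36 = 0.87

0.87 bits


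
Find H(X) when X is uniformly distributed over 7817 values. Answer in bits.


H = log2(n) = log2(7817) = 12.9324

12.9324 bits


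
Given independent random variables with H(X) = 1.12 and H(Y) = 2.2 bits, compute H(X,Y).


For independent variables, H(X,Y) = H(X) + H(Y) = 1.12 + 2.2 = 3.32

3.32 bits


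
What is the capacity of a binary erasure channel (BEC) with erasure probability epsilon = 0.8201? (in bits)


C = 1 - epsilon = 1 - 0.8201 = 0.1799

0.1799 bits


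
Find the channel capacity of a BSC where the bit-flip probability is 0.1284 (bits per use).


H(p) = -p*log2(p) - (1-p)*log2(1-p) = -0.1284*log2(0.1284) - 0.8716*log2(0.8716) = 0.380229 + 0.172805 = 0.553. C = 1 - H(p) = 1 - 0.553 = 0.447

0.447 bits


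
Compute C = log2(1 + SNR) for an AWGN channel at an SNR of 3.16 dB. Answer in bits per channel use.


SNR_linear = 10^(3.16/10) = 2.0701; C = log2(1 + SNR_linear) = log2(1 + 2.0701) = 1.6183

1.6183 bits/channel use


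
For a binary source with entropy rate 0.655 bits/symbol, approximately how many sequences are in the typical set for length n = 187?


log2|A_typical| = nH = 187 * 0.655 = 122.485, so |A_typical| ~ 2^122.485 = 7.441e+36

7.441e+36


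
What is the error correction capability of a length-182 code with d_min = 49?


Correction capability = floor((d-1)/2) = floor((49-1)/2) = 24

24 errors


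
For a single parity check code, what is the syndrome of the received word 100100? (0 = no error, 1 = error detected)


Syndrome = XOR of all bits = 1 XOR 0 XOR 0 XOR 1 XOR 0 XOR 0 = 0

0


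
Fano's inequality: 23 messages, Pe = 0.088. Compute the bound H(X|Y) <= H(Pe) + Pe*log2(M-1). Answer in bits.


H(Pe) = -Pe*log2(Pe) - (1-Pe)*log2(1-Pe) = -0.088*log2(0.088) - 0.912*log2(0.912) = 0.308559 + 0.121200 = 0.4298. Pe*log2(M-1) = 0.088*log2(22) = 0.392430. Bound = H(Pe) + Pe*log2(M-1) = 0.308559 + 0.121200 + 0.392430 = 0.8222

0.8222 bits


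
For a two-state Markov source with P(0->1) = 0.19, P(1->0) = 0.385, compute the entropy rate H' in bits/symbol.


Stationary distribution: pi_0 = p10/(p01+p10) = 0.6696, pi_1 = 0.3304. Entropy rate H' = pi_0*H(p01) + pi_1*H(p10) = 0.6696*0.7015 + 0.3304*0.9615 = 0.7874

0.7874 bits/symbol


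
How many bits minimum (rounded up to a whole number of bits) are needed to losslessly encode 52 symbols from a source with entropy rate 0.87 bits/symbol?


Minimum bits >= n * H = 52 * 0.87 = 45.24, rounded up to a whole number of bits = 46

46 bits


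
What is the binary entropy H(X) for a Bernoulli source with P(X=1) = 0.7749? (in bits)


H = -p*log2(p) - (1-p)*log2(1-p). -0.7749*log2(0.7749) = 0.285100; -0.2251*log2(0.2251) = 0.484272. H = 0.285100 + 0.484272 = 0.7694

0.7694 bits


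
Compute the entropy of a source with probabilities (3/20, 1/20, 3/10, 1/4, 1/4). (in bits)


H = -sum(p_i * log2(p_i)). Terms: -(3/20)*log2(3/20) = 0.410545; -(1/20)*log2(1/20) = 0.216096; -(3/10)*log2(3/10) = 0.521090; -(1/4)*log2(1/4) = 0.500000; -(1/4)*log2(1/4) = 0.500000. H = 0.410545 + 0.216096 + 0.521090 + 0.500000 + 0.500000 = 2.1477

2.1477 bits


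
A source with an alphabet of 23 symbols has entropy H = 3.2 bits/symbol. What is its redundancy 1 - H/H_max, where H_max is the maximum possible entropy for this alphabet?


H_max = log2(K) = log2(23) = 4.5236 bits/symbol. Redundancy = 1 - H/H_max = 1 - 3.2/4.5236 = 1 - 0.7074 = 0.2926

0.2926


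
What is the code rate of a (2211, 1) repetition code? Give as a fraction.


Rate = k/n = 1/2211

1/2211


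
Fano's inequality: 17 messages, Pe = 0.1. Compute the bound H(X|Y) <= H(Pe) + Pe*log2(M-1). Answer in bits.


H(Pe) = -Pe*log2(Pe) - (1-Pe)*log2(1-Pe) = -0.1*log2(0.1) - 0.9*log2(0.9) = 0.332193 + 0.136803 = 0.469. Pe*log2(M-1) = 0.1*log2(16) = 0.400000. Bound = H(Pe) + Pe*log2(M-1) = 0.332193 + 0.136803 + 0.400000 = 0.869

0.869 bits


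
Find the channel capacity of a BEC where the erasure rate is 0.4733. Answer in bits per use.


C = 1 - epsilon = 1 - 0.4733 = 0.5267

0.5267 bits


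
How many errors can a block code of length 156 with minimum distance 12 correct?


Correction capability = floor((d-1)/2) = floor((12-1)/2) = 5

5 errors


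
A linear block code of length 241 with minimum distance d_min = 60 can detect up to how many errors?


Detection capability = d_min - 1 = 60 - 1 = 59

59 errors


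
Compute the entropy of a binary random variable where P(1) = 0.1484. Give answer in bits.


H = -p*log2(p) - (1-p)*log2(1-p). -0.1484*log2(0.1484) = 0.408462; -0.8516*log2(0.8516) = 0.197360. H = 0.408462 + 0.197360 = 0.6058

0.6058 bits


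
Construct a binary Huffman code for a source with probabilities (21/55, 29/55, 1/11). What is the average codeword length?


Huffman construction (repeatedly merge the two least-probable nodes; each merge adds 1 bit to every symbol beneath it): 1/11 + 21/55 = 26/55; 26/55 + 29/55 = 1. Resulting codeword lengths (in the order the probabilities were given): (2, 1, 2). L_avg = sum(p_i * l_i) = 21/55*2 + 29/55*1 + 1/11*2 = 81/55 = 1.4727

1.4727 bits


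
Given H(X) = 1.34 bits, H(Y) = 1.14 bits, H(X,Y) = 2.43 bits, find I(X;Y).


I(X;Y) = H(X) + H(Y) - H(X,Y) = 1.34 + 1.14 - 2.43 = 0.05

0.05 bits


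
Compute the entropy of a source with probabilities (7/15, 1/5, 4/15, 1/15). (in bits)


H = -sum(p_i * log2(p_i)). Terms: -(7/15)*log2(7/15) = 0.513117; -(1/5)*log2(1/5) = 0.464386; -(4/15)*log2(4/15) = 0.508504; -(1/15)*log2(1/15) = 0.260459. H = 0.513117 + 0.464386 + 0.508504 + 0.260459 = 1.7465

1.7465 bits


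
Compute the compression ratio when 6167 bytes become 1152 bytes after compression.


Ratio = original / compressed = 6167 / 1152 = 5.3533

5.3533


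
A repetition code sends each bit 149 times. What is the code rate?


Rate = k/n = 1/149

1/149


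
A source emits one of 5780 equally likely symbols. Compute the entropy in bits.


H = log2(n) = log2(5780) = 12.4969

12.4969 bits


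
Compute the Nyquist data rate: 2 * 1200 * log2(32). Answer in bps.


Rate = 2 * B * log2(M) = 2 * 1200 * 5.0 = 12000.0

12000.0 bps


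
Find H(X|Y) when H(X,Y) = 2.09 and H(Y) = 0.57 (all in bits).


H(X|Y) = H(X,Y) - H(Y) = 2.09 - 0.57 = 1.52

1.52 bits


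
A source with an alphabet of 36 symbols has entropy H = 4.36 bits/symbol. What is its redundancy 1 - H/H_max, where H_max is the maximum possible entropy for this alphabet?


H_max = log2(K) = log2(36) = 5.1699 bits/symbol. Redundancy = 1 - H/H_max = 1 - 4.36/5.1699 = 1 - 0.8433 = 0.1567

0.1567


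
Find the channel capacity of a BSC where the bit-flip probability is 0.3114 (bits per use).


H(p) = -p*log2(p) - (1-p)*log2(1-p) = -0.3114*log2(0.3114) - 0.6886*log2(0.6886) = 0.524136 + 0.370647 = 0.8948. C = 1 - H(p) = 1 - 0.8948 = 0.1052

0.1052 bits


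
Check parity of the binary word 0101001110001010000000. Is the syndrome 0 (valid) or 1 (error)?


Syndrome = XOR of all bits = 0 XOR 1 XOR 0 XOR 1 XOR 0 XOR 0 XOR 1 XOR 1 XOR 1 XOR 0 XOR 0 XOR 0 XOR 1 XOR 0 XOR 1 XOR 0 XOR 0 XOR 0 XOR 0 XOR 0 XOR 0 XOR 0 = 1

1


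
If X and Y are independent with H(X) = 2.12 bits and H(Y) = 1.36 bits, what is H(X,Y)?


For independent variables, H(X,Y) = H(X) + H(Y) = 2.12 + 1.36 = 3.48

3.48 bits


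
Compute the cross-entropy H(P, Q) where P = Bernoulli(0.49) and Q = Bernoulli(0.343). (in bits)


H(P,Q) = -p*log2(q) - (1-p)*log2(1-q). -0.49*log2(0.343) = 0.756423; -0.51*log2(0.657) = 0.309078. H(P,Q) = 0.756423 + 0.309078 = 1.0655

1.0655 bits


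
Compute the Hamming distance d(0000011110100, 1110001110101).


Count differing positions: ^ ^ ^ . . ^ . . . . . . ^ = 5 differences

5


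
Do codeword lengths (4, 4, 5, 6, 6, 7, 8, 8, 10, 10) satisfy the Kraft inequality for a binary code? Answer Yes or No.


Kraft sum = sum(2^(-l_i)) = 0.2051, need <= 1. Result: satisfied (a binary prefix-free code with these lengths exists)

Yes


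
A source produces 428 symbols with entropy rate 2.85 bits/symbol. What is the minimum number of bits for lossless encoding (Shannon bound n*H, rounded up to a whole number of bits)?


Minimum bits >= n * H = 428 * 2.85 = 1219.8, rounded up to a whole number of bits = 1220

1220 bits


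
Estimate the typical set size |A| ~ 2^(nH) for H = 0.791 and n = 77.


log2|A_typical| = nH = 77 * 0.791 = 60.907, so |A_typical| ~ 2^60.907 = 2.162e+18

2.162e+18


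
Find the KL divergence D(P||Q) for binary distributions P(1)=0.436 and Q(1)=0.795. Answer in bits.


KL = p*log2(p/q) + (1-p)*log2((1-p)/(1-q)) = 0.436*log2(0.436/0.795) + 0.564*log2(0.564/0.205) = 0.4456

0.4456 bits


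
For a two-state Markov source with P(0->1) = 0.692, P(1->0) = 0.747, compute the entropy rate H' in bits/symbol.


Stationary distribution: pi_0 = p10/(p01+p10) = 0.5191, pi_1 = 0.4809. Entropy rate H' = pi_0*H(p01) + pi_1*H(p10) = 0.5191*0.8909 + 0.4809*0.816 = 0.8549

0.8549 bits/symbol


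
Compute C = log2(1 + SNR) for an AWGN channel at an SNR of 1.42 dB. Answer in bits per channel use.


SNR_linear = 10^(1.42/10) = 1.3868; C = log2(1 + SNR_linear) = log2(1 + 1.3868) = 1.2551

1.2551 bits/channel use


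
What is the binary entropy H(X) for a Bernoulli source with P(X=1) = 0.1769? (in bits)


H = -p*log2(p) - (1-p)*log2(1-p). -0.1769*log2(0.1769) = 0.442072; -0.8231*log2(0.8231) = 0.231176. H = 0.442072 + 0.231176 = 0.6732

0.6732 bits


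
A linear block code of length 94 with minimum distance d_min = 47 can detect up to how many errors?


Detection capability = d_min - 1 = 47 - 1 = 46

46 errors


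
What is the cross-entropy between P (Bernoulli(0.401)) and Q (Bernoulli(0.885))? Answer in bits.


H(P,Q) = -p*log2(q) - (1-p)*log2(1-q). -0.401*log2(0.885) = 0.070677; -0.599*log2(0.115) = 1.869056. H(P,Q) = 0.070677 + 1.869056 = 1.9397

1.9397 bits


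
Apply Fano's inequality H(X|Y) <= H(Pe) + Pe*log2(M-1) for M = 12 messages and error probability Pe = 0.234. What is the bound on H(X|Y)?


H(Pe) = -Pe*log2(Pe) - (1-Pe)*log2(1-Pe) = -0.234*log2(0.234) - 0.766*log2(0.766) = 0.490328 + 0.294591 = 0.7849. Pe*log2(M-1) = 0.234*log2(11) = 0.809507. Bound = H(Pe) + Pe*log2(M-1) = 0.490328 + 0.294591 + 0.809507 = 1.5944

1.5944 bits


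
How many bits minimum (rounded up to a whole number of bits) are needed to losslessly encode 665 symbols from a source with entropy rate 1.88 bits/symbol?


Minimum bits >= n * H = 665 * 1.88 = 1250.2, rounded up to a whole number of bits = 1251

1251 bits


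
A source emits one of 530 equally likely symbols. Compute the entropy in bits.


H = log2(n) = log2(530) = 9.0498

9.0498 bits


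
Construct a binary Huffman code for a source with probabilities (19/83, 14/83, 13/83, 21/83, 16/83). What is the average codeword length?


Huffman construction (repeatedly merge the two least-probable nodes; each merge adds 1 bit to every symbol beneath it): 13/83 + 14/83 = 27/83; 16/83 + 19/83 = 35/83; 21/83 + 27/83 = 48/83; 35/83 + 48/83 = 1. Resulting codeword lengths (in the order the probabilities were given): (2, 3, 3, 2, 2). L_avg = sum(p_i * l_i) = 19/83*2 + 14/83*3 + 13/83*3 + 21/83*2 + 16/83*2 = 193/83 = 2.3253

2.3253 bits


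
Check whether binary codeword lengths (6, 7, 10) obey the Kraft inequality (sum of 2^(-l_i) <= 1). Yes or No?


Kraft sum = sum(2^(-l_i)) = 0.0244, need <= 1. Result: satisfied (a binary prefix-free code with these lengths exists)

Yes


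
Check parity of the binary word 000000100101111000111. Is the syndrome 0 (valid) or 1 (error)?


Syndrome = XOR of all bits = 0 XOR 0 XOR 0 XOR 0 XOR 0 XOR 0 XOR 1 XOR 0 XOR 0 XOR 1 XOR 0 XOR 1 XOR 1 XOR 1 XOR 1 XOR 0 XOR 0 XOR 0 XOR 1 XOR 1 XOR 1 = 1

1


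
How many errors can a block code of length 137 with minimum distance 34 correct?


Correction capability = floor((d-1)/2) = floor((34-1)/2) = 16

16 errors


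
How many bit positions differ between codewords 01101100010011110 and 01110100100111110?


Count differing positions: . . . ^ ^ . . . ^ ^ . ^ . . . . . = 5 differences

5


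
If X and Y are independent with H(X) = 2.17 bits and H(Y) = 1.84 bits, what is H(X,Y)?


For independent variables, H(X,Y) = H(X) + H(Y) = 2.17 + 1.84 = 4.01

4.01 bits


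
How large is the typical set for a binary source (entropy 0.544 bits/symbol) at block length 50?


log2|A_typical| = nH = 50 * 0.544 = 27.2, so |A_typical| ~ 2^27.2 = 1.542e+08

1.542e+08


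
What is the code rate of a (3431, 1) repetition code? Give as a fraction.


Rate = k/n = 1/3431

1/3431


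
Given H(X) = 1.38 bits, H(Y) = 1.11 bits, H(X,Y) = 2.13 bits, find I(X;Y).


I(X;Y) = H(X) + H(Y) - H(X,Y) = 1.38 + 1.11 - 2.13 = 0.36

0.36 bits


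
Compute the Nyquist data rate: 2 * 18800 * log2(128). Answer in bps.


Rate = 2 * B * log2(M) = 2 * 18800 * 7.0 = 263200.0

263200.0 bps


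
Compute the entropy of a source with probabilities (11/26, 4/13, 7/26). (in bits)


H = -sum(p_i * log2(p_i)). Terms: -(11/26)*log2(11/26) = 0.525042; -(4/13)*log2(4/13) = 0.523212; -(7/26)*log2(7/26) = 0.509677. H = 0.525042 + 0.523212 + 0.509677 = 1.5579

1.5579 bits


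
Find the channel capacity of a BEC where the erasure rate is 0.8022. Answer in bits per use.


C = 1 - epsilon = 1 - 0.8022 = 0.1978

0.1978 bits


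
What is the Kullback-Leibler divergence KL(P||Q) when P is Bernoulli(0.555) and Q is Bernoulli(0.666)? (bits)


KL = p*log2(p/q) + (1-p)*log2((1-p)/(1-q)) = 0.555*log2(0.555/0.666) + 0.445*log2(0.445/0.334) = 0.0382

0.0382 bits


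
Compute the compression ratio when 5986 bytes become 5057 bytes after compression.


Ratio = original / compressed = 5986 / 5057 = 1.1837

1.1837


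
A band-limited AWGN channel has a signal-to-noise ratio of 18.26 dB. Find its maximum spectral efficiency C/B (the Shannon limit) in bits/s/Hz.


SNR_linear = 10^(18.26/10) = 66.9885; C/B = log2(1 + SNR_linear) = log2(1 + 66.9885) = 6.0872

6.0872 bits/s/Hz


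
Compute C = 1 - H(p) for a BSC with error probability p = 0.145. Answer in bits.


H(p) = -p*log2(p) - (1-p)*log2(1-p) = -0.145*log2(0.145) - 0.855*log2(0.855) = 0.403952 + 0.193233 = 0.5972. C = 1 - H(p) = 1 - 0.5972 = 0.4028

0.4028 bits


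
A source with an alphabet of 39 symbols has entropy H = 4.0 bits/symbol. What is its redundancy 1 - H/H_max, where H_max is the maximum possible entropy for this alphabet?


H_max = log2(K) = log2(39) = 5.2854 bits/symbol. Redundancy = 1 - H/H_max = 1 - 4.0/5.2854 = 1 - 0.7568 = 0.2432

0.2432


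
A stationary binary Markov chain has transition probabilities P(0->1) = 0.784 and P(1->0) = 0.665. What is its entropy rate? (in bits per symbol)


Stationary distribution: pi_0 = p10/(p01+p10) = 0.4589, pi_1 = 0.5411. Entropy rate H' = pi_0*H(p01) + pi_1*H(p10) = 0.4589*0.7528 + 0.5411*0.92 = 0.8432

0.8432 bits/symbol


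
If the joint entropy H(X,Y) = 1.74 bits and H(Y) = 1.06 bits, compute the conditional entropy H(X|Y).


H(X|Y) = H(X,Y) - H(Y) = 1.74 - 1.06 = 0.68

0.68 bits


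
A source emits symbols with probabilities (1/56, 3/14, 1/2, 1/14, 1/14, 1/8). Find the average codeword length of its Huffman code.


Huffman construction (repeatedly merge the two least-probable nodes; each merge adds 1 bit to every symbol beneath it): 1/56 + 1/14 = 5/56; 1/14 + 5/56 = 9/56; 1/8 + 9/56 = 2/7; 3/14 + 2/7 = 1/2; 1/2 + 1/2 = 1. Resulting codeword lengths (in the order the probabilities were given): (5, 2, 1, 5, 4, 3). L_avg = sum(p_i * l_i) = 1/56*5 + 3/14*2 + 1/2*1 + 1/14*5 + 1/14*4 + 1/8*3 = 57/28 = 2.0357

2.0357 bits


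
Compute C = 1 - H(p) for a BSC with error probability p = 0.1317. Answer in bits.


H(p) = -p*log2(p) - (1-p)*log2(1-p) = -0.1317*log2(0.1317) - 0.8683*log2(0.8683) = 0.385179 + 0.176903 = 0.5621. C = 1 - H(p) = 1 - 0.5621 = 0.4379

0.4379 bits


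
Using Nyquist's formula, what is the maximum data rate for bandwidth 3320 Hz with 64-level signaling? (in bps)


Rate = 2 * B * log2(M) = 2 * 3320 * 6.0 = 39840.0

39840.0 bps


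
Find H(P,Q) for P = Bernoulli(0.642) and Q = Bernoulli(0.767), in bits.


H(P,Q) = -p*log2(q) - (1-p)*log2(1-q). -0.642*log2(0.767) = 0.245694; -0.358*log2(0.233) = 0.752372. H(P,Q) = 0.245694 + 0.752372 = 0.9981

0.9981 bits


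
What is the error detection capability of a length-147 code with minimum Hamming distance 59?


Detection capability = d_min - 1 = 59 - 1 = 58

58 errors


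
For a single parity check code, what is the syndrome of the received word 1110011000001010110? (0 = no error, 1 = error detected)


Syndrome = XOR of all bits = 1 XOR 1 XOR 1 XOR 0 XOR 0 XOR 1 XOR 1 XOR 0 XOR 0 XOR 0 XOR 0 XOR 0 XOR 1 XOR 0 XOR 1 XOR 0 XOR 1 XOR 1 XOR 0 = 1

1


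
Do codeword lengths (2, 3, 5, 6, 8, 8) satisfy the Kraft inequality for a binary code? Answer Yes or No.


Kraft sum = sum(2^(-l_i)) = 0.4297, need <= 1. Result: satisfied (a binary prefix-free code with these lengths exists)

Yes


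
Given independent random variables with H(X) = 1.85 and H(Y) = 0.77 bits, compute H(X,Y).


For independent variables, H(X,Y) = H(X) + H(Y) = 1.85 + 0.77 = 2.62

2.62 bits


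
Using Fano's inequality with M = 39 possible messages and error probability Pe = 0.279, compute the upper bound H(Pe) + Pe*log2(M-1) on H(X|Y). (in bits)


H(Pe) = -Pe*log2(Pe) - (1-Pe)*log2(1-Pe) = -0.279*log2(0.279) - 0.721*log2(0.721) = 0.513824 + 0.340261 = 0.8541. Pe*log2(M-1) = 0.279*log2(38) = 1.464172. Bound = H(Pe) + Pe*log2(M-1) = 0.513824 + 0.340261 + 1.464172 = 2.3183

2.3183 bits


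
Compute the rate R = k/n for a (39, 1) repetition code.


Rate = k/n = 1/39

1/39


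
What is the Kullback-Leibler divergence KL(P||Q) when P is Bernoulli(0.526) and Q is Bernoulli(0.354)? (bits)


KL = p*log2(p/q) + (1-p)*log2((1-p)/(1-q)) = 0.526*log2(0.526/0.354) + 0.474*log2(0.474/0.646) = 0.0888

0.0888 bits


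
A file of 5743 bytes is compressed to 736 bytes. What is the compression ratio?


Ratio = original / compressed = 5743 / 736 = 7.803

7.803


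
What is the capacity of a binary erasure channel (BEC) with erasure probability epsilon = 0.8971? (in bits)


C = 1 - epsilon = 1 - 0.8971 = 0.1029

0.1029 bits


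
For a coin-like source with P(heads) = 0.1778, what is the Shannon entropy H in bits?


H = -p*log2(p) - (1-p)*log2(1-p). -0.1778*log2(0.1778) = 0.443019; -0.8222*log2(0.8222) = 0.232221. H = 0.443019 + 0.232221 = 0.6752

0.6752 bits


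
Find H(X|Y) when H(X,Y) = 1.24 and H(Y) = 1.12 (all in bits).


H(X|Y) = H(X,Y) - H(Y) = 1.24 - 1.12 = 0.12

0.12 bits


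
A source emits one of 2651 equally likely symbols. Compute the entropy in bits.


H = log2(n) = log2(2651) = 11.3723

11.3723 bits


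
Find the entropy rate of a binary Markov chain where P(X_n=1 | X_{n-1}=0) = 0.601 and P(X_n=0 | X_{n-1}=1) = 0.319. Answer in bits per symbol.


Stationary distribution: pi_0 = p10/(p01+p10) = 0.3467, pi_1 = 0.6533. Entropy rate H' = pi_0*H(p01) + pi_1*H(p10) = 0.3467*0.9704 + 0.6533*0.9033 = 0.9265

0.9265 bits/symbol


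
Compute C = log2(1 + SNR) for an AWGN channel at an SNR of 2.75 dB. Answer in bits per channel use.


SNR_linear = 10^(2.75/10) = 1.8836; C = log2(1 + SNR_linear) = log2(1 + 1.8836) = 1.5279

1.5279 bits/channel use


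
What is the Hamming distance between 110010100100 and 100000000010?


Count differing positions: . ^ . . ^ . ^ . . ^ ^ . = 5 differences

5


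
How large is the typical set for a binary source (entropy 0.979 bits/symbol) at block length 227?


log2|A_typical| = nH = 227 * 0.979 = 222.233, so |A_typical| ~ 2^222.233 = 7.921e+66

7.921e+66


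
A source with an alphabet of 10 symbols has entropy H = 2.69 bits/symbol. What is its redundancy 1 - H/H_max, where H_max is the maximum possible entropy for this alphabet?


H_max = log2(K) = log2(10) = 3.3219 bits/symbol. Redundancy = 1 - H/H_max = 1 - 2.69/3.3219 = 1 - 0.8098 = 0.1902

0.1902
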